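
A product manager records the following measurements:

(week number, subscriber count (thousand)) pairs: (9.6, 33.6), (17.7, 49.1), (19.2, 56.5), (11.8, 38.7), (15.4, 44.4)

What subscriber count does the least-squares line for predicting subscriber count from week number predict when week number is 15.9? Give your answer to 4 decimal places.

n = 5, Σx = 73.7, Σy = 222.3, Σxy = 3416.85, Σx² = 1150.49
Sxx = Σx² − (Σx)²/n = 1150.49 − 1086.338 = 64.152
Sxy = Σxy − (Σx)(Σy)/n = 3416.85 − 3276.702 = 140.148
b = Sxy/Sxx = 140.148/64.152 = 2.184624
a = ȳ − b·x̄ = 44.46 − 2.184624·14.74 = 12.258642
ŷ(15.9) = a + b·15.9 = 12.258642 + 2.184624·15.9 = 46.994164

46.9942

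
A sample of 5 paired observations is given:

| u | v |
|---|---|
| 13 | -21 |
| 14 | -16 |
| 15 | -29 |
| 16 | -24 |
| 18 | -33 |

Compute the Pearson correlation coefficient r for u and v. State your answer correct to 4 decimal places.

-0.7889

n = 5, Σx = 76, Σy = -123, Σxy = -1910, Σx² = 1170, Σy² = 3203
Sxx = Σx² − (Σx)²/n = 1170 − 1155.2 = 14.8
Sxy = Σxy − (Σx)(Σy)/n = -1910 − (-1869.6) = -40.4
Syy = Σy² − (Σy)²/n = 3203 − 3025.8 = 177.2
r = Sxy/√(Sxx·Syy) = -40.4/√(2622.56) = -40.4/51.210936 = -0.788894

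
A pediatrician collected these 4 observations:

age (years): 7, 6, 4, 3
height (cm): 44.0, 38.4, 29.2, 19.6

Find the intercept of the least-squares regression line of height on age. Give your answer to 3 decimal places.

3.800

n = 4, Σx = 20, Σy = 131.2, Σxy = 714, Σx² = 110
Sxx = Σx² − (Σx)²/n = 110 − 100 = 10
Sxy = Σxy − (Σx)(Σy)/n = 714 − 656 = 58
b = Sxy/Sxx = 58/10 = 5.8
a = ȳ − b·x̄ = 32.8 − 5.8·5 = 3.8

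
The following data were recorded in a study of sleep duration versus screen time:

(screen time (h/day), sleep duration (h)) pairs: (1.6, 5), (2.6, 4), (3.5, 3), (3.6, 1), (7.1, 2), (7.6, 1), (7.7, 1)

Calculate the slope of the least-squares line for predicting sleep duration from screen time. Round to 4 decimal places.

n = 7, Σx = 33.7, Σy = 17, Σxy = 62, Σx² = 201.99
Sxx = Σx² − (Σx)²/n = 201.99 − 162.241429 = 39.748571
Sxy = Σxy − (Σx)(Σy)/n = 62 − 81.842857 = -19.842857
b = Sxy/Sxx = -19.842857/39.748571 = -0.499209

-0.4992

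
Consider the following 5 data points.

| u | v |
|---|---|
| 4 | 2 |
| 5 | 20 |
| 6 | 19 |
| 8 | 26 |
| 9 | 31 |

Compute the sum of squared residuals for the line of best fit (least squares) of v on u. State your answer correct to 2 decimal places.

92.17

n = 5, Σx = 32, Σy = 98, Σxy = 709, Σx² = 222, Σy² = 2402
Sxx = Σx² − (Σx)²/n = 222 − 204.8 = 17.2
Sxy = Σxy − (Σx)(Σy)/n = 709 − 627.2 = 81.8
Syy = Σy² − (Σy)²/n = 2402 − 1920.8 = 481.2
b = Sxy/Sxx = 81.8/17.2 = 4.755814
SSE = Syy − b·Sxy = 481.2 − 4.755814·81.8 = 92.174419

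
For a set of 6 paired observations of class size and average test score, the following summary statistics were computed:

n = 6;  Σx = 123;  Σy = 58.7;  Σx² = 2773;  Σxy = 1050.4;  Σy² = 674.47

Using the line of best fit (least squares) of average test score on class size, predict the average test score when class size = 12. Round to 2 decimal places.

14.95

Sxx = Σx² − (Σx)²/n = 2773 − 2521.5 = 251.5
Sxy = Σxy − (Σx)(Σy)/n = 1050.4 − 1203.35 = -152.95
b = Sxy/Sxx = -152.95/251.5 = -0.608151
a = ȳ − b·x̄ = 9.783333 − (-0.608151)·20.5 = 22.250431
ŷ(12) = a + b·12 = 22.250431 + (-0.608151)·12 = 14.952618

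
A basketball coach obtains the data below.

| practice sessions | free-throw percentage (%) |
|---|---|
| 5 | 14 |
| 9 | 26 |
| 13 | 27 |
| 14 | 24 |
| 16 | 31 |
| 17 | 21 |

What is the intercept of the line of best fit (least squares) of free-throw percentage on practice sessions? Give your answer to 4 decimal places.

14.2452

n = 6, Σx = 74, Σy = 143, Σxy = 1844, Σx² = 1016
Sxx = Σx² − (Σx)²/n = 1016 − 912.666667 = 103.333333
Sxy = Σxy − (Σx)(Σy)/n = 1844 − 1763.666667 = 80.333333
b = Sxy/Sxx = 80.333333/103.333333 = 0.777419
a = ȳ − b·x̄ = 23.833333 − 0.777419·12.333333 = 14.245161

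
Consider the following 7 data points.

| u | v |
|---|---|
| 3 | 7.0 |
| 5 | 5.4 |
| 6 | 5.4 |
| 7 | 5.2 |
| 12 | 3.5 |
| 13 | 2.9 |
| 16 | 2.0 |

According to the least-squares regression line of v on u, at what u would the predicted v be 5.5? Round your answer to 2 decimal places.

6.02

n = 7, Σx = 62, Σy = 31.4, Σxy = 228.5, Σx² = 688
Sxx = Σx² − (Σx)²/n = 688 − 549.142857 = 138.857143
Sxy = Σxy − (Σx)(Σy)/n = 228.5 − 278.114286 = -49.614286
b = Sxy/Sxx = -49.614286/138.857143 = -0.357305
a = ȳ − b·x̄ = 4.485714 − (-0.357305)·8.857143 = 7.650412
Set a + b·x = 5.5: x = (5.5 − 7.650412) / (-0.357305) = 6.018428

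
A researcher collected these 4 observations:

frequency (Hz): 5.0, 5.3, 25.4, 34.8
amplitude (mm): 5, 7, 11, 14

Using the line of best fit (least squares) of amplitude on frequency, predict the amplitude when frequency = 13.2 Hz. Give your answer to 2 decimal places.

n = 4, Σx = 70.5, Σy = 37, Σxy = 828.7, Σx² = 1909.29
Sxx = Σx² − (Σx)²/n = 1909.29 − 1242.5625 = 666.7275
Sxy = Σxy − (Σx)(Σy)/n = 828.7 − 652.125 = 176.575
b = Sxy/Sxx = 176.575/666.7275 = 0.264838
a = ȳ − b·x̄ = 9.25 − 0.264838·17.625 = 4.582224
ŷ(13.2) = a + b·13.2 = 4.582224 + 0.264838·13.2 = 8.078090

8.08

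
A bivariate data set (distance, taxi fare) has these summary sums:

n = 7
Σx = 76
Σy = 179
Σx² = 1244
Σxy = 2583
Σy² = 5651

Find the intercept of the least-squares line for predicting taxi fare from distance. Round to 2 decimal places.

Sxx = Σx² − (Σx)²/n = 1244 − 825.142857 = 418.857143
Sxy = Σxy − (Σx)(Σy)/n = 2583 − 1943.428571 = 639.571429
b = Sxy/Sxx = 639.571429/418.857143 = 1.526944
a = ȳ − b·x̄ = 25.571429 − 1.526944·10.857143 = 8.993179

8.99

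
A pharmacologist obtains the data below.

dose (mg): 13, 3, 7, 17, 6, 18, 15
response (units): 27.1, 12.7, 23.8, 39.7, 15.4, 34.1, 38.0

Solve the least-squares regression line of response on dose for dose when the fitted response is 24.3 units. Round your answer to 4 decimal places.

n = 7, Σx = 79, Σy = 190.8, Σxy = 2508.1, Σx² = 1101
Sxx = Σx² − (Σx)²/n = 1101 − 891.571429 = 209.428571
Sxy = Σxy − (Σx)(Σy)/n = 2508.1 − 2153.314286 = 354.785714
b = Sxy/Sxx = 354.785714/209.428571 = 1.694065
a = ȳ − b·x̄ = 27.257143 − 1.694065·11.285714 = 8.138404
Set a + b·x = 24.3: x = (24.3 − 8.138404) / 1.694065 = 9.540125

9.5401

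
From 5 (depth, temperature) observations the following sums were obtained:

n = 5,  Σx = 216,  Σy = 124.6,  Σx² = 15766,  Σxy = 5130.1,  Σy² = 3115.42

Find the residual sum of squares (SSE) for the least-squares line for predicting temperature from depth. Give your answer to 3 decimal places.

Sxx = Σx² − (Σx)²/n = 15766 − 9331.2 = 6434.8
Sxy = Σxy − (Σx)(Σy)/n = 5130.1 − 5382.72 = -252.62
Syy = Σy² − (Σy)²/n = 3115.42 − 3105.032 = 10.388
b = Sxy/Sxx = -252.62/6434.8 = -0.039258
SSE = Syy − b·Sxy = 10.388 − (-0.039258)·(-252.62) = 0.470541

0.471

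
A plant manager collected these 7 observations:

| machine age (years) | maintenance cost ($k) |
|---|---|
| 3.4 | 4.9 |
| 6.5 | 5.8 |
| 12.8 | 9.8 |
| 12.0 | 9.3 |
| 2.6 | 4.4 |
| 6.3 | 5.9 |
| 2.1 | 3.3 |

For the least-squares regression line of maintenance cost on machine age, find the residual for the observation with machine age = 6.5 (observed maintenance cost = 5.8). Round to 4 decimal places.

-0.3841

n = 7, Σx = 45.7, Σy = 43.4, Σxy = 346.94, Σx² = 412.51
Sxx = Σx² − (Σx)²/n = 412.51 − 298.355714 = 114.154286
Sxy = Σxy − (Σx)(Σy)/n = 346.94 − 283.34 = 63.6
b = Sxy/Sxx = 63.6/114.154286 = 0.557141
a = ȳ − b·x̄ = 6.2 − 0.557141·6.528571 = 2.562667
ŷ(6.5) = 2.562667 + 0.557141·6.5 = 6.184082
residual = y − ŷ = 5.8 − 6.184082 = -0.384082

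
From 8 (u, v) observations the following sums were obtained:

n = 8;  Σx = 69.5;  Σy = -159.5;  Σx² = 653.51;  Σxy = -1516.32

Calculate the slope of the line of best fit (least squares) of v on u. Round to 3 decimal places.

-2.628

Sxx = Σx² − (Σx)²/n = 653.51 − 603.78125 = 49.72875
Sxy = Σxy − (Σx)(Σy)/n = -1516.32 − (-1385.65625) = -130.66375
b = Sxy/Sxx = -130.66375/49.72875 = -2.627529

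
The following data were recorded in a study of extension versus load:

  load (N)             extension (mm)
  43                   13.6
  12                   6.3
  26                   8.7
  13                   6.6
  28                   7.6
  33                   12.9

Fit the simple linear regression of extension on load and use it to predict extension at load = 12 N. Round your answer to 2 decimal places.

5.92

n = 6, Σx = 155, Σy = 55.7, Σxy = 1610.9, Σx² = 4711
Sxx = Σx² − (Σx)²/n = 4711 − 4004.166667 = 706.833333
Sxy = Σxy − (Σx)(Σy)/n = 1610.9 − 1438.916667 = 171.983333
b = Sxy/Sxx = 171.983333/706.833333 = 0.243315
a = ȳ − b·x̄ = 9.283333 − 0.243315·25.833333 = 2.997689
ŷ(12) = a + b·12 = 2.997689 + 0.243315·12 = 5.917472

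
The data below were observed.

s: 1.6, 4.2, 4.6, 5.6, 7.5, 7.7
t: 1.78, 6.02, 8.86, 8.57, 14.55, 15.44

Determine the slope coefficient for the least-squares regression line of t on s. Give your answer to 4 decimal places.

n = 6, Σx = 31.2, Σy = 55.22, Σxy = 344.893, Σx² = 188.26
Sxx = Σx² − (Σx)²/n = 188.26 − 162.24 = 26.02
Sxy = Σxy − (Σx)(Σy)/n = 344.893 − 287.144 = 57.749
b = Sxy/Sxx = 57.749/26.02 = 2.219408

2.2194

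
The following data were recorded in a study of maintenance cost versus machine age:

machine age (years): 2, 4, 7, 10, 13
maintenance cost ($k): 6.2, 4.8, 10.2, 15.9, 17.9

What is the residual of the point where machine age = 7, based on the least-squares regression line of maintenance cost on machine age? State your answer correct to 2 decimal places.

-0.55

n = 5, Σx = 36, Σy = 55, Σxy = 494.7, Σx² = 338
Sxx = Σx² − (Σx)²/n = 338 − 259.2 = 78.8
Sxy = Σxy − (Σx)(Σy)/n = 494.7 − 396 = 98.7
b = Sxy/Sxx = 98.7/78.8 = 1.252538
a = ȳ − b·x̄ = 11 − 1.252538·7.2 = 1.981726
ŷ(7) = 1.981726 + 1.252538·7 = 10.749492
residual = y − ŷ = 10.2 − 10.749492 = -0.549492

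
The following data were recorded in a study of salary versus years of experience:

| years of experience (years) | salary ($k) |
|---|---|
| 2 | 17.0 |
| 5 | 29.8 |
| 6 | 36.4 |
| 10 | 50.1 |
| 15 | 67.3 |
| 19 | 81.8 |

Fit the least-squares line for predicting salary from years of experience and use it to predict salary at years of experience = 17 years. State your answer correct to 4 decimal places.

75.1084

n = 6, Σx = 57, Σy = 282.4, Σxy = 3466.1, Σx² = 751
Sxx = Σx² − (Σx)²/n = 751 − 541.5 = 209.5
Sxy = Σxy − (Σx)(Σy)/n = 3466.1 − 2682.8 = 783.3
b = Sxy/Sxx = 783.3/209.5 = 3.738902
a = ȳ − b·x̄ = 47.066667 − 3.738902·9.5 = 11.547096
ŷ(17) = a + b·17 = 11.547096 + 3.738902·17 = 75.108433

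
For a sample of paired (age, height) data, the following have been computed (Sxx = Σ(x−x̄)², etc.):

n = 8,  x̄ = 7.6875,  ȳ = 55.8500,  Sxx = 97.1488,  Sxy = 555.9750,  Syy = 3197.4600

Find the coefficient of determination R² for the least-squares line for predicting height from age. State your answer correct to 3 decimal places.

0.995

R² = Sxy²/(Sxx·Syy) = (555.975)²/(97.1488·3197.46) = 0.995103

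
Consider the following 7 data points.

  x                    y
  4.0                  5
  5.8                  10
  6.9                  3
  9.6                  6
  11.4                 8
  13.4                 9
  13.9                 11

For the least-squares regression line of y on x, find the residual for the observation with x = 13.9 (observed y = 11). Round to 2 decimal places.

1.58

n = 7, Σx = 65, Σy = 52, Σxy = 521, Σx² = 692.14
Sxx = Σx² − (Σx)²/n = 692.14 − 603.571429 = 88.568571
Sxy = Σxy − (Σx)(Σy)/n = 521 − 482.857143 = 38.142857
b = Sxy/Sxx = 38.142857/88.568571 = 0.430659
a = ȳ − b·x̄ = 7.428571 − 0.430659·9.285714 = 3.429595
ŷ(13.9) = 3.429595 + 0.430659·13.9 = 9.415755
residual = y − ŷ = 11 − 9.415755 = 1.584245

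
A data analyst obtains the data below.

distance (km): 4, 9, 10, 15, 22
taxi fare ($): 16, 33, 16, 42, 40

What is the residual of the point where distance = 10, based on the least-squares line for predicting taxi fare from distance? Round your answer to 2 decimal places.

-10.53

n = 5, Σx = 60, Σy = 147, Σxy = 2031, Σx² = 906
Sxx = Σx² − (Σx)²/n = 906 − 720 = 186
Sxy = Σxy − (Σx)(Σy)/n = 2031 − 1764 = 267
b = Sxy/Sxx = 267/186 = 1.435484
a = ȳ − b·x̄ = 29.4 − 1.435484·12 = 12.174194
ŷ(10) = 12.174194 + 1.435484·10 = 26.529032
residual = y − ŷ = 16 − 26.529032 = -10.529032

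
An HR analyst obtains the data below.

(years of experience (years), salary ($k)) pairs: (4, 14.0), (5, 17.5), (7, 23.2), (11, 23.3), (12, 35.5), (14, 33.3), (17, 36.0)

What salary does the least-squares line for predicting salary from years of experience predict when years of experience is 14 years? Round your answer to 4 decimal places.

n = 7, Σx = 70, Σy = 182.8, Σxy = 2066.4, Σx² = 840
Sxx = Σx² − (Σx)²/n = 840 − 700 = 140
Sxy = Σxy − (Σx)(Σy)/n = 2066.4 − 1828 = 238.4
b = Sxy/Sxx = 238.4/140 = 1.702857
a = ȳ − b·x̄ = 26.114286 − 1.702857·10 = 9.085714
ŷ(14) = a + b·14 = 9.085714 + 1.702857·14 = 32.925714

32.9257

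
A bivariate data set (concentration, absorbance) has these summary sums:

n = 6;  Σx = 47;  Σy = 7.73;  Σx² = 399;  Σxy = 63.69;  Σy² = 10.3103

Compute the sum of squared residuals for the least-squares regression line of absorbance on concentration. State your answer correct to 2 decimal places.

0.03

Sxx = Σx² − (Σx)²/n = 399 − 368.166667 = 30.833333
Sxy = Σxy − (Σx)(Σy)/n = 63.69 − 60.551667 = 3.138333
Syy = Σy² − (Σy)²/n = 10.3103 − 9.958817 = 0.351483
b = Sxy/Sxx = 3.138333/30.833333 = 0.101784
SSE = Syy − b·Sxy = 0.351483 − 0.101784·3.138333 = 0.032052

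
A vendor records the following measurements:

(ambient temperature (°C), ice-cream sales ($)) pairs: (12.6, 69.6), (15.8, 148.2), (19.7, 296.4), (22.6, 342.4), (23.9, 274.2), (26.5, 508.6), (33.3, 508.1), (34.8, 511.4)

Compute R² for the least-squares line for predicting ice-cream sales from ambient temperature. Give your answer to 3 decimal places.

0.873

n = 8, Σx = 189.2, Σy = 2658.9, Σxy = 71543.57, Σx² = 4900.64, Σy² = 1085453.29
Sxx = Σx² − (Σx)²/n = 4900.64 − 4474.58 = 426.06
Sxy = Σxy − (Σx)(Σy)/n = 71543.57 − 62882.985 = 8660.585
Syy = Σy² − (Σy)²/n = 1085453.29 − 883718.65125 = 201734.63875
R² = Sxy²/(Sxx·Syy) = (8660.585)²/(426.06·201734.63875) = 0.872656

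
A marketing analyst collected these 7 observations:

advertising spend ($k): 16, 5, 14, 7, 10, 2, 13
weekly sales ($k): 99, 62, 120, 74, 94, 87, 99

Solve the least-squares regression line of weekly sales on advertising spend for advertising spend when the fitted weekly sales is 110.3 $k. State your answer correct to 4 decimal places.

17.0121

n = 7, Σx = 67, Σy = 635, Σxy = 6493, Σx² = 799
Sxx = Σx² − (Σx)²/n = 799 − 641.285714 = 157.714286
Sxy = Σxy − (Σx)(Σy)/n = 6493 − 6077.857143 = 415.142857
b = Sxy/Sxx = 415.142857/157.714286 = 2.632246
a = ȳ − b·x̄ = 90.714286 − 2.632246·9.571429 = 65.519928
Set a + b·x = 110.3: x = (110.3 − 65.519928) / 2.632246 = 17.012113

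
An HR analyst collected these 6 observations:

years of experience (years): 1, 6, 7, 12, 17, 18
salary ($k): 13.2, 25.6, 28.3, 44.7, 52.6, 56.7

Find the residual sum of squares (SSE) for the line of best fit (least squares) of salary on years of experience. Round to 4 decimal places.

13.5937

n = 6, Σx = 61, Σy = 221.1, Σxy = 2816.1, Σx² = 843, Σy² = 9610.23
Sxx = Σx² − (Σx)²/n = 843 − 620.166667 = 222.833333
Sxy = Σxy − (Σx)(Σy)/n = 2816.1 − 2247.85 = 568.25
Syy = Σy² − (Σy)²/n = 9610.23 − 8147.535 = 1462.695
b = Sxy/Sxx = 568.25/222.833333 = 2.550112
SSE = Syy − b·Sxy = 1462.695 − 2.550112·568.25 = 13.593747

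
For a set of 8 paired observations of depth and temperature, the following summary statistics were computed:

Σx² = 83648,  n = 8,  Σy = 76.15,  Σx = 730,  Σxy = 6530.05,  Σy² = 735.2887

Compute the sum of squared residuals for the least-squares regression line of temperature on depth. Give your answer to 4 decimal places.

Sxx = Σx² − (Σx)²/n = 83648 − 66612.5 = 17035.5
Sxy = Σxy − (Σx)(Σy)/n = 6530.05 − 6948.6875 = -418.6375
Syy = Σy² − (Σy)²/n = 735.2887 − 724.852813 = 10.435887
b = Sxy/Sxx = -418.6375/17035.5 = -0.024574
SSE = Syy − b·Sxy = 10.435887 − (-0.024574)·(-418.6375) = 0.148115

0.1481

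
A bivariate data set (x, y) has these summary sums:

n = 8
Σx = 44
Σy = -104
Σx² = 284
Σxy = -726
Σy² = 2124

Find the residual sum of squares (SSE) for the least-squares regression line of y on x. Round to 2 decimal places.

207.33

Sxx = Σx² − (Σx)²/n = 284 − 242 = 42
Sxy = Σxy − (Σx)(Σy)/n = -726 − (-572) = -154
Syy = Σy² − (Σy)²/n = 2124 − 1352 = 772
b = Sxy/Sxx = -154/42 = -3.666667
SSE = Syy − b·Sxy = 772 − (-3.666667)·(-154) = 207.333333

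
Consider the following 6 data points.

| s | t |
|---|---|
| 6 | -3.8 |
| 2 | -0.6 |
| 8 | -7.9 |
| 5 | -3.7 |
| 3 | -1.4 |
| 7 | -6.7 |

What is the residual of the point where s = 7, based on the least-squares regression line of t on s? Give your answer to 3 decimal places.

n = 6, Σx = 31, Σy = -24.1, Σxy = -156.8, Σx² = 187
Sxx = Σx² − (Σx)²/n = 187 − 160.166667 = 26.833333
Sxy = Σxy − (Σx)(Σy)/n = -156.8 − (-124.516667) = -32.283333
b = Sxy/Sxx = -32.283333/26.833333 = -1.203106
a = ȳ − b·x̄ = -4.016667 − (-1.203106)·5.166667 = 2.199379
ŷ(7) = 2.199379 + (-1.203106)·7 = -6.222360
residual = y − ŷ = -6.7 − (-6.222360) = -0.477640

-0.478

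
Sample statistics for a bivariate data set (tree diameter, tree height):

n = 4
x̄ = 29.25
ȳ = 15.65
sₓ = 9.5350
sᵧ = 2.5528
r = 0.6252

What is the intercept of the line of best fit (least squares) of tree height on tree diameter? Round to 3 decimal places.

10.754

b = r · sᵧ/sₓ = 0.6252 · 2.5528/9.535 = 0.167384
a = ȳ − b·x̄ = 15.65 − 0.167384·29.25 = 10.754005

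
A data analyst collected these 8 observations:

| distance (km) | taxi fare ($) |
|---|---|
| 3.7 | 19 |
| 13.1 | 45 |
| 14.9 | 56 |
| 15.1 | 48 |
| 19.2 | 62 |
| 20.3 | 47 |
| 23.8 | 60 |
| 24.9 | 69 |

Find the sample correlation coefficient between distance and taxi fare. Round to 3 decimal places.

n = 8, Σx = 135, Σy = 406, Σxy = 7509.6, Σx² = 2602.5, Σy² = 22240
Sxx = Σx² − (Σx)²/n = 2602.5 − 2278.125 = 324.375
Sxy = Σxy − (Σx)(Σy)/n = 7509.6 − 6851.25 = 658.35
Syy = Σy² − (Σy)²/n = 22240 − 20604.5 = 1635.5
r = Sxy/√(Sxx·Syy) = 658.35/√(530515.3125) = 658.35/728.364821 = 0.903874

0.904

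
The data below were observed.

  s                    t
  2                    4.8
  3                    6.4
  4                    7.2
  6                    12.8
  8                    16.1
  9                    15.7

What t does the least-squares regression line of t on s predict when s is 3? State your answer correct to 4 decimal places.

6.4364

n = 6, Σx = 32, Σy = 63, Σxy = 404.5, Σx² = 210
Sxx = Σx² − (Σx)²/n = 210 − 170.666667 = 39.333333
Sxy = Σxy − (Σx)(Σy)/n = 404.5 − 336 = 68.5
b = Sxy/Sxx = 68.5/39.333333 = 1.741525
a = ȳ − b·x̄ = 10.5 − 1.741525·5.333333 = 1.211864
ŷ(3) = a + b·3 = 1.211864 + 1.741525·3 = 6.436441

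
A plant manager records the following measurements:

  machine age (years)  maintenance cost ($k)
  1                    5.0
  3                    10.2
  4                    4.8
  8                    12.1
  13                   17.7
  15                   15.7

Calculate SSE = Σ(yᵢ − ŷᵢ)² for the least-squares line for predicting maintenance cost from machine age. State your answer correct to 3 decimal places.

n = 6, Σx = 44, Σy = 65.5, Σxy = 617.2, Σx² = 484, Σy² = 858.27
Sxx = Σx² − (Σx)²/n = 484 − 322.666667 = 161.333333
Sxy = Σxy − (Σx)(Σy)/n = 617.2 − 480.333333 = 136.866667
Syy = Σy² − (Σy)²/n = 858.27 − 715.041667 = 143.228333
b = Sxy/Sxx = 136.866667/161.333333 = 0.848347
SSE = Syy − b·Sxy = 143.228333 − 0.848347·136.866667 = 27.117893

27.118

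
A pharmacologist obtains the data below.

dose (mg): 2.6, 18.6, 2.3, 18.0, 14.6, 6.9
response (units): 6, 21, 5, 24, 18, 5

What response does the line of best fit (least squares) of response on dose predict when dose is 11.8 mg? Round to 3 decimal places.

14.634

n = 6, Σx = 63, Σy = 79, Σxy = 1147, Σx² = 942.78
Sxx = Σx² − (Σx)²/n = 942.78 − 661.5 = 281.28
Sxy = Σxy − (Σx)(Σy)/n = 1147 − 829.5 = 317.5
b = Sxy/Sxx = 317.5/281.28 = 1.128768
a = ȳ − b·x̄ = 13.166667 − 1.128768·10.5 = 1.314598
ŷ(11.8) = a + b·11.8 = 1.314598 + 1.128768·11.8 = 14.634066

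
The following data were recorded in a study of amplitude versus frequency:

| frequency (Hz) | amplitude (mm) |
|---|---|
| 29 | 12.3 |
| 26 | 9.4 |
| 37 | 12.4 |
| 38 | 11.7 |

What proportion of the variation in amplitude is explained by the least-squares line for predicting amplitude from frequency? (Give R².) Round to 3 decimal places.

0.414

n = 4, Σx = 130, Σy = 45.8, Σxy = 1504.5, Σx² = 4330, Σy² = 530.3
Sxx = Σx² − (Σx)²/n = 4330 − 4225 = 105
Sxy = Σxy − (Σx)(Σy)/n = 1504.5 − 1488.5 = 16
Syy = Σy² − (Σy)²/n = 530.3 − 524.41 = 5.89
R² = Sxy²/(Sxx·Syy) = (16)²/(105·5.89) = 0.413938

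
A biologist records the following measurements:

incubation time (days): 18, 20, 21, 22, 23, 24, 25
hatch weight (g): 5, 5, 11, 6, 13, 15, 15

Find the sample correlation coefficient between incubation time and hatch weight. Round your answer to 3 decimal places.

0.860

n = 7, Σx = 153, Σy = 70, Σxy = 1587, Σx² = 3379, Σy² = 826
Sxx = Σx² − (Σx)²/n = 3379 − 3344.142857 = 34.857143
Sxy = Σxy − (Σx)(Σy)/n = 1587 − 1530 = 57
Syy = Σy² − (Σy)²/n = 826 − 700 = 126
r = Sxy/√(Sxx·Syy) = 57/√(4392) = 57/66.272166 = 0.860090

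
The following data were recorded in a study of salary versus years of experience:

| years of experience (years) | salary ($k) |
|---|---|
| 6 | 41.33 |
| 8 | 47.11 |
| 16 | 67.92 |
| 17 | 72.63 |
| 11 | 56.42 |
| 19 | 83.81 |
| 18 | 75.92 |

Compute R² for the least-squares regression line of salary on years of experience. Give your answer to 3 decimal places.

0.982

n = 7, Σx = 95, Σy = 445.14, Σxy = 6525.86, Σx² = 1451, Σy² = 29786.9432
Sxx = Σx² − (Σx)²/n = 1451 − 1289.285714 = 161.714286
Sxy = Σxy − (Σx)(Σy)/n = 6525.86 − 6041.185714 = 484.674286
Syy = Σy² − (Σy)²/n = 29786.9432 − 28307.088514 = 1479.854686
R² = Sxy²/(Sxx·Syy) = (484.674286)²/(161.714286·1479.854686) = 0.981595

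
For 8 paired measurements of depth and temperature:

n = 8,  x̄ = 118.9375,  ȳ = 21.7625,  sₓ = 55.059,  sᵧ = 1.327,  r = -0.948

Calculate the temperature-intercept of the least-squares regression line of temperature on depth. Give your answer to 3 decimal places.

b = r · sᵧ/sₓ = -0.948 · 1.327/55.059 = -0.022848
a = ȳ − b·x̄ = 21.7625 − (-0.022848)·118.9375 = 24.480001

24.480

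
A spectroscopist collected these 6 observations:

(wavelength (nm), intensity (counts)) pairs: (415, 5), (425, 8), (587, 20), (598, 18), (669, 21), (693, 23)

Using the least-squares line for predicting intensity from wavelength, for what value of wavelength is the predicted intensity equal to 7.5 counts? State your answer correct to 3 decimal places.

n = 6, Σx = 3387, Σy = 95, Σxy = 57967, Σx² = 1982833
Sxx = Σx² − (Σx)²/n = 1982833 − 1911961.5 = 70871.5
Sxy = Σxy − (Σx)(Σy)/n = 57967 − 53627.5 = 4339.5
b = Sxy/Sxx = 4339.5/70871.5 = 0.061231
a = ȳ − b·x̄ = 15.833333 − 0.061231·564.5 = -18.731305
Set a + b·x = 7.5: x = (7.5 − (-18.731305)) / 0.061231 = 428.402331

428.402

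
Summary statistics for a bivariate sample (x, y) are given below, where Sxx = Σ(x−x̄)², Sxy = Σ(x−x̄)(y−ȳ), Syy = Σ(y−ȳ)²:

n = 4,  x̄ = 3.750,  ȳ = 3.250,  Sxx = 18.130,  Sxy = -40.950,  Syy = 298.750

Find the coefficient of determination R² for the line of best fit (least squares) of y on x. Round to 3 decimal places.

R² = Sxy²/(Sxx·Syy) = (-40.95)²/(18.13·298.75) = 0.309601

0.310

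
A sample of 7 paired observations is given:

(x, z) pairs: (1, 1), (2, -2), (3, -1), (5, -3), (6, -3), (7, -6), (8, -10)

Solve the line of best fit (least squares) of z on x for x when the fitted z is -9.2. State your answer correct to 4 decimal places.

n = 7, Σx = 32, Σy = -24, Σxy = -161, Σx² = 188
Sxx = Σx² − (Σx)²/n = 188 − 146.285714 = 41.714286
Sxy = Σxy − (Σx)(Σy)/n = -161 − (-109.714286) = -51.285714
b = Sxy/Sxx = -51.285714/41.714286 = -1.229452
a = ȳ − b·x̄ = -3.428571 − (-1.229452)·4.571429 = 2.191781
Set a + b·x = -9.2: x = (-9.2 − 2.191781) / (-1.229452) = 9.265738

9.2657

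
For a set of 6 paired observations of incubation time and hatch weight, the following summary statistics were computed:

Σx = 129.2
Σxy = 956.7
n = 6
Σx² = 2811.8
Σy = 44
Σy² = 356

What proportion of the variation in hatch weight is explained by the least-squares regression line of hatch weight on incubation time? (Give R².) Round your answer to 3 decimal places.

0.086

Sxx = Σx² − (Σx)²/n = 2811.8 − 2782.106667 = 29.693333
Sxy = Σxy − (Σx)(Σy)/n = 956.7 − 947.466667 = 9.233333
Syy = Σy² − (Σy)²/n = 356 − 322.666667 = 33.333333
R² = Sxy²/(Sxx·Syy) = (9.233333)²/(29.693333·33.333333) = 0.086135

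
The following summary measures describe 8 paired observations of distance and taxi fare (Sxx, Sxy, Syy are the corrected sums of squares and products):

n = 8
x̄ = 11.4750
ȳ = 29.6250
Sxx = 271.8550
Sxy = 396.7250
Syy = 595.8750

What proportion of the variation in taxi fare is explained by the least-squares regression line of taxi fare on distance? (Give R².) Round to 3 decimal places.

R² = Sxy²/(Sxx·Syy) = (396.725)²/(271.855·595.875) = 0.971598

0.972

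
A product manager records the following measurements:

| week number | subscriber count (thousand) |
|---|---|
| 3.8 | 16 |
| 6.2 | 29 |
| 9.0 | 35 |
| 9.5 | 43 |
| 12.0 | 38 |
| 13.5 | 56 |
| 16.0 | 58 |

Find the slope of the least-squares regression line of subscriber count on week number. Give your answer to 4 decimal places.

n = 7, Σx = 70, Σy = 275, Σxy = 3104.1, Σx² = 806.38
Sxx = Σx² − (Σx)²/n = 806.38 − 700 = 106.38
Sxy = Σxy − (Σx)(Σy)/n = 3104.1 − 2750 = 354.1
b = Sxy/Sxx = 354.1/106.38 = 3.328633

3.3286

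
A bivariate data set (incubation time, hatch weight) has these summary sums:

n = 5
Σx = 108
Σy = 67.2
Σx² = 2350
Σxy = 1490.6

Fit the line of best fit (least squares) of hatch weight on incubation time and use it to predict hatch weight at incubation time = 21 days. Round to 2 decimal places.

12.08

Sxx = Σx² − (Σx)²/n = 2350 − 2332.8 = 17.2
Sxy = Σxy − (Σx)(Σy)/n = 1490.6 − 1451.52 = 39.08
b = Sxy/Sxx = 39.08/17.2 = 2.272093
a = ȳ − b·x̄ = 13.44 − 2.272093·21.6 = -35.637209
ŷ(21) = a + b·21 = -35.637209 + 2.272093·21 = 12.076744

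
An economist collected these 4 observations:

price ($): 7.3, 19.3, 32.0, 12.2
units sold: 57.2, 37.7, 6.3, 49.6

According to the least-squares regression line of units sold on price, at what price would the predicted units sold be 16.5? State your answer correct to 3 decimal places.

n = 4, Σx = 70.8, Σy = 150.8, Σxy = 1951.89, Σx² = 1598.62
Sxx = Σx² − (Σx)²/n = 1598.62 − 1253.16 = 345.46
Sxy = Σxy − (Σx)(Σy)/n = 1951.89 − 2669.16 = -717.27
b = Sxy/Sxx = -717.27/345.46 = -2.076275
a = ȳ − b·x̄ = 37.7 − (-2.076275)·17.7 = 74.450069
Set a + b·x = 16.5: x = (16.5 − 74.450069) / (-2.076275) = 27.910593

27.911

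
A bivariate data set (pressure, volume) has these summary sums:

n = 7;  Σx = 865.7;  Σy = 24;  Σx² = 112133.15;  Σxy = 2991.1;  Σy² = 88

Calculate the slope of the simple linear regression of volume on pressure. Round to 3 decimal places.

0.005

Sxx = Σx² − (Σx)²/n = 112133.15 − 107062.355714 = 5070.794286
Sxy = Σxy − (Σx)(Σy)/n = 2991.1 − 2968.114286 = 22.985714
b = Sxy/Sxx = 22.985714/5070.794286 = 0.004533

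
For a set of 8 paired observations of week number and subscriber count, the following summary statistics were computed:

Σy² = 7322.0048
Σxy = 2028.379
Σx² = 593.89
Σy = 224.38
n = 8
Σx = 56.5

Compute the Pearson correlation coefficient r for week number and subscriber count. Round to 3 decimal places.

Sxx = Σx² − (Σx)²/n = 593.89 − 399.03125 = 194.85875
Sxy = Σxy − (Σx)(Σy)/n = 2028.379 − 1584.68375 = 443.69525
Syy = Σy² − (Σy)²/n = 7322.0048 − 6293.29805 = 1028.70675
r = Sxy/√(Sxx·Syy) = 443.69525/√(200452.511422) = 443.69525/447.719233 = 0.991012

0.991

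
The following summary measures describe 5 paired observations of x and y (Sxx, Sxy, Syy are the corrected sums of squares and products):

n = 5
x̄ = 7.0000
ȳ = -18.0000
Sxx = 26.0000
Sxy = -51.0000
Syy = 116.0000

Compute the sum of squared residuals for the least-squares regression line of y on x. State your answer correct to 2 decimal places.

b = Sxy/Sxx = -51/26 = -1.961538
SSE = Syy − b·Sxy = 116 − (-1.961538)·(-51) = 15.961538

15.96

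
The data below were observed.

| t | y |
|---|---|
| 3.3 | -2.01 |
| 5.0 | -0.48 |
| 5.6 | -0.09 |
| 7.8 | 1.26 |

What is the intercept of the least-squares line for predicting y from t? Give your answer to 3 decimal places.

n = 4, Σx = 21.7, Σy = -1.32, Σxy = 0.291, Σx² = 128.09
Sxx = Σx² − (Σx)²/n = 128.09 − 117.7225 = 10.3675
Sxy = Σxy − (Σx)(Σy)/n = 0.291 − (-7.161) = 7.452
b = Sxy/Sxx = 7.452/10.3675 = 0.718785
a = ȳ − b·x̄ = -0.33 − 0.718785·5.425 = -4.229407

-4.229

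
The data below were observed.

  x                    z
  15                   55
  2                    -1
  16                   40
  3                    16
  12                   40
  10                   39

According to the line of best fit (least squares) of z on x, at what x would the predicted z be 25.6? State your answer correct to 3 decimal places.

7.778

n = 6, Σx = 58, Σy = 189, Σxy = 2381, Σx² = 738
Sxx = Σx² − (Σx)²/n = 738 − 560.666667 = 177.333333
Sxy = Σxy − (Σx)(Σy)/n = 2381 − 1827 = 554
b = Sxy/Sxx = 554/177.333333 = 3.124060
a = ȳ − b·x̄ = 31.5 − 3.124060·9.666667 = 1.300752
Set a + b·x = 25.6: x = (25.6 − 1.300752) / 3.124060 = 7.778099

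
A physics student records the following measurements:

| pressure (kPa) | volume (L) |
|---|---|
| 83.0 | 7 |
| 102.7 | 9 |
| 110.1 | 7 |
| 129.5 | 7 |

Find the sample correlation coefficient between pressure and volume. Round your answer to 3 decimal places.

-0.126

n = 4, Σx = 425.3, Σy = 30, Σxy = 3182.5, Σx² = 46328.55, Σy² = 228
Sxx = Σx² − (Σx)²/n = 46328.55 − 45220.0225 = 1108.5275
Sxy = Σxy − (Σx)(Σy)/n = 3182.5 − 3189.75 = -7.25
Syy = Σy² − (Σy)²/n = 228 − 225 = 3
r = Sxy/√(Sxx·Syy) = -7.25/√(3325.5825) = -7.25/57.667864 = -0.125720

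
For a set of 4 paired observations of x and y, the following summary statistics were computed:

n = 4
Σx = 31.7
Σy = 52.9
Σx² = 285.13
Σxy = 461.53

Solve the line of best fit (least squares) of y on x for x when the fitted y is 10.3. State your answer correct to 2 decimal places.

Sxx = Σx² − (Σx)²/n = 285.13 − 251.2225 = 33.9075
Sxy = Σxy − (Σx)(Σy)/n = 461.53 − 419.2325 = 42.2975
b = Sxy/Sxx = 42.2975/33.9075 = 1.247438
a = ȳ − b·x̄ = 13.225 − 1.247438·7.925 = 3.339055
Set a + b·x = 10.3: x = (10.3 − 3.339055) / 1.247438 = 5.580194

5.58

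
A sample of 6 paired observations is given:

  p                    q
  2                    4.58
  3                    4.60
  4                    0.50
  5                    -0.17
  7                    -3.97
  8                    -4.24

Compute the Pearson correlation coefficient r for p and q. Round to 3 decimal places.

-0.973

n = 6, Σx = 29, Σy = 1.3, Σxy = -37.6, Σx² = 167, Σy² = 76.1538
Sxx = Σx² − (Σx)²/n = 167 − 140.166667 = 26.833333
Sxy = Σxy − (Σx)(Σy)/n = -37.6 − 6.283333 = -43.883333
Syy = Σy² − (Σy)²/n = 76.1538 − 0.281667 = 75.872133
r = Sxy/√(Sxx·Syy) = -43.883333/√(2035.902244) = -43.883333/45.120973 = -0.972571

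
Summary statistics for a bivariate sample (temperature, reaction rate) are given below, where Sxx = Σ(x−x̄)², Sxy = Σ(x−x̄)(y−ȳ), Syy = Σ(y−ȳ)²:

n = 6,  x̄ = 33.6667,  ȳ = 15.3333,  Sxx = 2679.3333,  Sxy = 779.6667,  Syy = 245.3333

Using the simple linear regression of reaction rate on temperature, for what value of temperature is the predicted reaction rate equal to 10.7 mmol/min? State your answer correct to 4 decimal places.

17.7443

b = Sxy/Sxx = 779.6667/2679.3333 = 0.290993
a = ȳ − b·x̄ = 15.3333 − 0.290993·33.6667 = 5.536533
Set a + b·x = 10.7: x = (10.7 − 5.536533) / 0.290993 = 17.744313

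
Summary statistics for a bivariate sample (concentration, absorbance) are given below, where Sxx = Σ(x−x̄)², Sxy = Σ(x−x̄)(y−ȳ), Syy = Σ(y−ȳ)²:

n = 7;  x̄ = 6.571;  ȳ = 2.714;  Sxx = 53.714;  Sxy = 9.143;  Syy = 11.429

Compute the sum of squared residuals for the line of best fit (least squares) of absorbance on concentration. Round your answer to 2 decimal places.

9.87

b = Sxy/Sxx = 9.143/53.714 = 0.170216
SSE = Syy − b·Sxy = 11.429 − 0.170216·9.143 = 9.872712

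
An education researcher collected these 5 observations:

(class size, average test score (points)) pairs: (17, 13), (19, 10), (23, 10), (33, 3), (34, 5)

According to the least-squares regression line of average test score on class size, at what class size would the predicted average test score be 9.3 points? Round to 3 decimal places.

22.979

n = 5, Σx = 126, Σy = 41, Σxy = 910, Σx² = 3424
Sxx = Σx² − (Σx)²/n = 3424 − 3175.2 = 248.8
Sxy = Σxy − (Σx)(Σy)/n = 910 − 1033.2 = -123.2
b = Sxy/Sxx = -123.2/248.8 = -0.495177
a = ȳ − b·x̄ = 8.2 − (-0.495177)·25.2 = 20.678457
Set a + b·x = 9.3: x = (9.3 − 20.678457) / (-0.495177) = 22.978571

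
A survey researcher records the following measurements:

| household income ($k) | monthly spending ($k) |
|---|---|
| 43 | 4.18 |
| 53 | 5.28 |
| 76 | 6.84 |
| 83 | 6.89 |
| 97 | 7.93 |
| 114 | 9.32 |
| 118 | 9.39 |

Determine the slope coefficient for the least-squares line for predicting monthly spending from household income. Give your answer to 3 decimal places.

n = 7, Σx = 584, Σy = 49.83, Σxy = 4491, Σx² = 53652
Sxx = Σx² − (Σx)²/n = 53652 − 48722.285714 = 4929.714286
Sxy = Σxy − (Σx)(Σy)/n = 4491 − 4157.245714 = 333.754286
b = Sxy/Sxx = 333.754286/4929.714286 = 0.067703

0.068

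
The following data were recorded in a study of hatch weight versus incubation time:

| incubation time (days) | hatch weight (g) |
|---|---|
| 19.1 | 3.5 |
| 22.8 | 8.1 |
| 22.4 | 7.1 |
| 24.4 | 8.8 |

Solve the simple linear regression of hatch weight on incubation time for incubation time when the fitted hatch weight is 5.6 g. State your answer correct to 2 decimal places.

20.95

n = 4, Σx = 88.7, Σy = 27.5, Σxy = 625.29, Σx² = 1981.77
Sxx = Σx² − (Σx)²/n = 1981.77 − 1966.9225 = 14.8475
Sxy = Σxy − (Σx)(Σy)/n = 625.29 − 609.8125 = 15.4775
b = Sxy/Sxx = 15.4775/14.8475 = 1.042431
a = ȳ − b·x̄ = 6.875 − 1.042431·22.175 = -16.240916
Set a + b·x = 5.6: x = (5.6 − (-16.240916)) / 1.042431 = 20.951898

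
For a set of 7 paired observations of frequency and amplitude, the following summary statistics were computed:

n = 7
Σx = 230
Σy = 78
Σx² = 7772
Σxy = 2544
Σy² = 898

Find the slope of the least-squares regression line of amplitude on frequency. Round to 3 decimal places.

Sxx = Σx² − (Σx)²/n = 7772 − 7557.142857 = 214.857143
Sxy = Σxy − (Σx)(Σy)/n = 2544 − 2562.857143 = -18.857143
b = Sxy/Sxx = -18.857143/214.857143 = -0.087766

-0.088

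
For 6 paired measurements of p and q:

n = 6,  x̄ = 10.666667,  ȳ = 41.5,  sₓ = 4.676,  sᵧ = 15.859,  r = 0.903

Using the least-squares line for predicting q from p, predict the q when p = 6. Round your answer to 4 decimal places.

27.2079

b = r · sᵧ/sₓ = 0.903 · 15.859/4.676 = 3.062591
a = ȳ − b·x̄ = 41.5 − 3.062591·10.666667 = 8.832358
ŷ(6) = a + b·6 = 8.832358 + 3.062591·6 = 27.207906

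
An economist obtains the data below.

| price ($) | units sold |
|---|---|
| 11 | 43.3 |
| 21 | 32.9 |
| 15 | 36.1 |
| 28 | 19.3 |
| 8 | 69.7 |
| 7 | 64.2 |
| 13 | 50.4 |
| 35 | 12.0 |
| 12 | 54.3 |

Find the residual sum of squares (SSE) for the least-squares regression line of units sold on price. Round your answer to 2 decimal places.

n = 9, Σx = 150, Σy = 382.2, Σxy = 4982.9, Σx² = 3222, Σy² = 19245.38
Sxx = Σx² − (Σx)²/n = 3222 − 2500 = 722
Sxy = Σxy − (Σx)(Σy)/n = 4982.9 − 6370 = -1387.1
Syy = Σy² − (Σy)²/n = 19245.38 − 16230.76 = 3014.62
b = Sxy/Sxx = -1387.1/722 = -1.921191
SSE = Syy − b·Sxy = 3014.62 − (-1.921191)·(-1387.1) = 349.735776

349.74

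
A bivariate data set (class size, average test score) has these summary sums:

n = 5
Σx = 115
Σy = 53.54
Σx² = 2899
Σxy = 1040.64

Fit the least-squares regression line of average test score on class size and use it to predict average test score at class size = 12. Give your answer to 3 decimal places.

Sxx = Σx² − (Σx)²/n = 2899 − 2645 = 254
Sxy = Σxy − (Σx)(Σy)/n = 1040.64 − 1231.42 = -190.78
b = Sxy/Sxx = -190.78/254 = -0.751102
a = ȳ − b·x̄ = 10.708 − (-0.751102)·23 = 27.983354
ŷ(12) = a + b·12 = 27.983354 + (-0.751102)·12 = 18.970126

18.970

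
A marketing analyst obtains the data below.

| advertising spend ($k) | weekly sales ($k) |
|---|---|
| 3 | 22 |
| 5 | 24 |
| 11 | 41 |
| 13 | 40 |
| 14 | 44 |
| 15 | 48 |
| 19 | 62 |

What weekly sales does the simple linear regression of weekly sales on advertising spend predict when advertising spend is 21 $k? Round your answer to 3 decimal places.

63.087

n = 7, Σx = 80, Σy = 281, Σxy = 3671, Σx² = 1106
Sxx = Σx² − (Σx)²/n = 1106 − 914.285714 = 191.714286
Sxy = Σxy − (Σx)(Σy)/n = 3671 − 3211.428571 = 459.571429
b = Sxy/Sxx = 459.571429/191.714286 = 2.397168
a = ȳ − b·x̄ = 40.142857 − 2.397168·11.428571 = 12.746647
ŷ(21) = a + b·21 = 12.746647 + 2.397168·21 = 63.087183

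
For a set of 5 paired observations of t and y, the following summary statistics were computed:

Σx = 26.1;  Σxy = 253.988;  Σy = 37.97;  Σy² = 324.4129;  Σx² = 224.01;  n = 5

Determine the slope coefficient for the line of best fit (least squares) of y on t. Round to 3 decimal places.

Sxx = Σx² − (Σx)²/n = 224.01 − 136.242 = 87.768
Sxy = Σxy − (Σx)(Σy)/n = 253.988 − 198.2034 = 55.7846
b = Sxy/Sxx = 55.7846/87.768 = 0.635592

0.636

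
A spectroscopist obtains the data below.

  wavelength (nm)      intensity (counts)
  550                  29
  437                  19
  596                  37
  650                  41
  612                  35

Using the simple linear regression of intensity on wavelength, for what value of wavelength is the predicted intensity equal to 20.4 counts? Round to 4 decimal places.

454.1398

n = 5, Σx = 2845, Σy = 161, Σxy = 94375, Σx² = 1645729
Sxx = Σx² − (Σx)²/n = 1645729 − 1618805 = 26924
Sxy = Σxy − (Σx)(Σy)/n = 94375 − 91609 = 2766
b = Sxy/Sxx = 2766/26924 = 0.102734
a = ȳ − b·x̄ = 32.2 − 0.102734·569 = -26.255430
Set a + b·x = 20.4: x = (20.4 − (-26.255430)) / 0.102734 = 454.139841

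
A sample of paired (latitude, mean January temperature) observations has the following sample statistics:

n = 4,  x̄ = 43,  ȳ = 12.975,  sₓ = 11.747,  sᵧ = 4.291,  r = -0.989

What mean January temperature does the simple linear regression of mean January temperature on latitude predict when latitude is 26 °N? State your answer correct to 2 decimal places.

b = r · sᵧ/sₓ = -0.989 · 4.291/11.747 = -0.361267
a = ȳ − b·x̄ = 12.975 − (-0.361267)·43 = 28.509465
ŷ(26) = a + b·26 = 28.509465 + (-0.361267)·26 = 19.116533

19.12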